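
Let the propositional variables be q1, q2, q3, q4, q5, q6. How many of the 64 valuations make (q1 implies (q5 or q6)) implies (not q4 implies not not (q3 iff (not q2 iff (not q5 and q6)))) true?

Initial set: {((q1 implies (q5 or q6)) implies (not q4 implies not not (q3 iff (not q2 iff (not q5 and q6)))))}.
((q1 implies (q5 or q6)) implies (not q4 implies not not (q3 iff (not q2 iff (not q5 and q6))))): β-rule — branch into not (q1 implies (q5 or q6))  //  (not q4 implies not not (q3 iff (not q2 iff (not q5 and q6)))).
  branch 1 (add not (q1 implies (q5 or q6))):
    not (q1 implies (q5 or q6)): α-rule — add q1, not (q5 or q6).
    not (q5 or q6): α-rule — add not q5, not q6.
    ○ open, literals {q1=1, q5=0, q6=0}.
  branch 2 (add (not q4 implies not not (q3 iff (not q2 iff (not q5 and q6))))):
    (not q4 implies not not (q3 iff (not q2 iff (not q5 and q6)))): β-rule — branch into not not q4  //  not not (q3 iff (not q2 iff (not q5 and q6))).
      branch 2.1 (add not not q4):
        ○ open, literals {q4=1}.
      branch 2.2 (add not not (q3 iff (not q2 iff (not q5 and q6)))):
        not not (q3 iff (not q2 iff (not q5 and q6))): drop double negation, giving (q3 iff (not q2 iff (not q5 and q6))).
        (q3 iff (not q2 iff (not q5 and q6))): β-rule — branch into q3, (not q2 iff (not q5 and q6))  //  not q3, not (not q2 iff (not q5 and q6)).
          branch 2.2.1 (add q3, (not q2 iff (not q5 and q6))):
            (not q2 iff (not q5 and q6)): β-rule — branch into not q2, (not q5 and q6)  //  not not q2, not (not q5 and q6).
              branch 2.2.1.1 (add not q2, (not q5 and q6)):
                (not q5 and q6): α-rule — add not q5, q6.
                ○ open, literals {q2=0, q3=1, q5=0, q6=1}.
              branch 2.2.1.2 (add not not q2, not (not q5 and q6)):
                not (not q5 and q6): β-rule — branch into not not q5  //  not q6.
                  branch 2.2.1.2.1 (add not not q5):
                    ○ open, literals {q2=1, q3=1, q5=1}.
                  branch 2.2.1.2.2 (add not q6):
                    ○ open, literals {q2=1, q3=1, q6=0}.
          branch 2.2.2 (add not q3, not (not q2 iff (not q5 and q6))):
            not (not q2 iff (not q5 and q6)): β-rule — branch into not q2, not (not q5 and q6)  //  not not q2, (not q5 and q6).
              branch 2.2.2.1 (add not q2, not (not q5 and q6)):
                not (not q5 and q6): β-rule — branch into not not q5  //  not q6.
                  branch 2.2.2.1.1 (add not not q5):
                    ○ open, literals {q2=0, q3=0, q5=1}.
                  branch 2.2.2.1.2 (add not q6):
                    ○ open, literals {q2=0, q3=0, q6=0}.
              branch 2.2.2.2 (add not not q2, (not q5 and q6)):
                (not q5 and q6): α-rule — add not q5, q6.
                ○ open, literals {q2=1, q3=0, q5=0, q6=1}.
0 branches closed, 8 open.
Each open branch fixes some atoms; the unmentioned ones are free. Counting distinct full assignments: branch {q1=1, q5=0, q6=0} (q2, q3, q4) contributes 8 new; branch {q4=1} (q1, q2, q3, q5, q6) contributes 28 new; branch {q2=0, q3=1, q5=0, q6=1} (q1, q4) contributes 2 new; branch {q2=1, q3=1, q5=1} (q1, q4, q6) contributes 4 new; branch {q2=1, q3=1, q6=0} (q1, q4, q5) contributes 1 new; branch {q2=0, q3=0, q5=1} (q1, q4, q6) contributes 4 new; branch {q2=0, q3=0, q6=0} (q1, q4, q5) contributes 1 new; branch {q2=1, q3=0, q5=0, q6=1} (q1, q4) contributes 2 new. Total: 50.

50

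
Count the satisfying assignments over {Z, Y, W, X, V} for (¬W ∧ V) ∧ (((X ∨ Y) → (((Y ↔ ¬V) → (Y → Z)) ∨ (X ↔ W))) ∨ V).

Initial set: {T ((¬W ∧ V) ∧ (((X ∨ Y) → (((Y ↔ ¬V) → (Y → Z)) ∨ (X ↔ W))) ∨ V))}.
T ((¬W ∧ V) ∧ (((X ∨ Y) → (((Y ↔ ¬V) → (Y → Z)) ∨ (X ↔ W))) ∨ V)): α-rule — add T (¬W ∧ V), T (((X ∨ Y) → (((Y ↔ ¬V) → (Y → Z)) ∨ (X ↔ W))) ∨ V).
T (¬W ∧ V): α-rule — add T ¬W, T V.
T (((X ∨ Y) → (((Y ↔ ¬V) → (Y → Z)) ∨ (X ↔ W))) ∨ V): β-rule — branch into T ((X ∨ Y) → (((Y ↔ ¬V) → (Y → Z)) ∨ (X ↔ W)))  //  T V.
  branch 1 (add T ((X ∨ Y) → (((Y ↔ ¬V) → (Y → Z)) ∨ (X ↔ W)))):
    T ((X ∨ Y) → (((Y ↔ ¬V) → (Y → Z)) ∨ (X ↔ W))): β-rule — branch into F (X ∨ Y)  //  T (((Y ↔ ¬V) → (Y → Z)) ∨ (X ↔ W)).
      branch 1.1 (add F (X ∨ Y)):
        F (X ∨ Y): α-rule — add F X, F Y.
        ○ open, literals {V=1, W=0, X=0, Y=0}.
      branch 1.2 (add T (((Y ↔ ¬V) → (Y → Z)) ∨ (X ↔ W))):
        T (((Y ↔ ¬V) → (Y → Z)) ∨ (X ↔ W)): β-rule — branch into T ((Y ↔ ¬V) → (Y → Z))  //  T (X ↔ W).
          branch 1.2.1 (add T ((Y ↔ ¬V) → (Y → Z))):
            T ((Y ↔ ¬V) → (Y → Z)): β-rule — branch into F (Y ↔ ¬V)  //  T (Y → Z).
              branch 1.2.1.1 (add F (Y ↔ ¬V)):
                F (Y ↔ ¬V): β-rule — branch into T Y, F ¬V  //  F Y, T ¬V.
                  branch 1.2.1.1.1 (add T Y, F ¬V):
                    ○ open, literals {V=1, W=0, Y=1}.
                  branch 1.2.1.1.2 (add F Y, T ¬V):
                    × closes — contains both V and ¬V.
              branch 1.2.1.2 (add T (Y → Z)):
                T (Y → Z): β-rule — branch into F Y  //  T Z.
                  branch 1.2.1.2.1 (add F Y):
                    ○ open, literals {V=1, W=0, Y=0}.
                  branch 1.2.1.2.2 (add T Z):
                    ○ open, literals {V=1, W=0, Z=1}.
          branch 1.2.2 (add T (X ↔ W)):
            T (X ↔ W): β-rule — branch into T X, T W  //  F X, F W.
              branch 1.2.2.1 (add T X, T W):
                × closes — contains both W and ¬W.
              branch 1.2.2.2 (add F X, F W):
                ○ open, literals {V=1, W=0, X=0}.
  branch 2 (add T V):
    ○ open, literals {V=1, W=0}.
2 branches closed, 6 open.
Each open branch fixes some atoms; the unmentioned ones are free. Counting distinct full assignments: branch {V=1, W=0, X=0, Y=0} (Z) contributes 2 new; branch {V=1, W=0, Y=1} (Z, X) contributes 4 new; branch {V=1, W=0, Y=0} (Z, X) contributes 2 new; branch {V=1, W=0, Z=1} (Y, X) contributes 0 new; branch {V=1, W=0, X=0} (Z, Y) contributes 0 new; branch {V=1, W=0} (Z, Y, X) contributes 0 new. Total: 8.

8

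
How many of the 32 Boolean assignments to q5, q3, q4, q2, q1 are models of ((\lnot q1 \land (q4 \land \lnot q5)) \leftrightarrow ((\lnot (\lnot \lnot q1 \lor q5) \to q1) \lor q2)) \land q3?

Initial set: {T (((\lnot q1 \land (q4 \land \lnot q5)) \leftrightarrow ((\lnot (\lnot \lnot q1 \lor q5) \to q1) \lor q2)) \land q3)}.
T (((\lnot q1 \land (q4 \land \lnot q5)) \leftrightarrow ((\lnot (\lnot \lnot q1 \lor q5) \to q1) \lor q2)) \land q3): α-rule — add T ((\lnot q1 \land (q4 \land \lnot q5)) \leftrightarrow ((\lnot (\lnot \lnot q1 \lor q5) \to q1) \lor q2)), T q3.
T ((\lnot q1 \land (q4 \land \lnot q5)) \leftrightarrow ((\lnot (\lnot \lnot q1 \lor q5) \to q1) \lor q2)): β-rule — branch into T (\lnot q1 \land (q4 \land \lnot q5)), T ((\lnot (\lnot \lnot q1 \lor q5) \to q1) \lor q2)  //  F (\lnot q1 \land (q4 \land \lnot q5)), F ((\lnot (\lnot \lnot q1 \lor q5) \to q1) \lor q2).
  branch 1 (add T (\lnot q1 \land (q4 \land \lnot q5)), T ((\lnot (\lnot \lnot q1 \lor q5) \to q1) \lor q2)):
    T (\lnot q1 \land (q4 \land \lnot q5)): α-rule — add T \lnot q1, T (q4 \land \lnot q5).
    T (q4 \land \lnot q5): α-rule — add T q4, T \lnot q5.
    T ((\lnot (\lnot \lnot q1 \lor q5) \to q1) \lor q2): β-rule — branch into T (\lnot (\lnot \lnot q1 \lor q5) \to q1)  //  T q2.
      branch 1.1 (add T (\lnot (\lnot \lnot q1 \lor q5) \to q1)):
        T (\lnot (\lnot \lnot q1 \lor q5) \to q1): β-rule — branch into F \lnot (\lnot \lnot q1 \lor q5)  //  T q1.
          branch 1.1.1 (add F \lnot (\lnot \lnot q1 \lor q5)):
            F \lnot (\lnot \lnot q1 \lor q5): β-rule — branch into T \lnot \lnot q1  //  T q5.
              branch 1.1.1.1 (add T \lnot \lnot q1):
                T \lnot \lnot q1: drop double negation, giving T q1.
                × closes — contains both q1 and \lnot q1.
              branch 1.1.1.2 (add T q5):
                × closes — contains both q5 and \lnot q5.
          branch 1.1.2 (add T q1):
            × closes — contains both q1 and \lnot q1.
      branch 1.2 (add T q2):
        ○ open, literals {q1=F, q2=T, q3=T, q4=T, q5=F}.
  branch 2 (add F (\lnot q1 \land (q4 \land \lnot q5)), F ((\lnot (\lnot \lnot q1 \lor q5) \to q1) \lor q2)):
    F ((\lnot (\lnot \lnot q1 \lor q5) \to q1) \lor q2): α-rule — add F (\lnot (\lnot \lnot q1 \lor q5) \to q1), F q2.
    F (\lnot (\lnot \lnot q1 \lor q5) \to q1): α-rule — add T \lnot (\lnot \lnot q1 \lor q5), F q1.
    T \lnot (\lnot \lnot q1 \lor q5): α-rule — add F \lnot \lnot q1, F q5.
    F \lnot \lnot q1: drop double negation, giving F q1.
    F (\lnot q1 \land (q4 \land \lnot q5)): β-rule — branch into F \lnot q1  //  F (q4 \land \lnot q5).
      branch 2.1 (add F \lnot q1):
        × closes — contains both q1 and \lnot q1.
      branch 2.2 (add F (q4 \land \lnot q5)):
        F (q4 \land \lnot q5): β-rule — branch into F q4  //  F \lnot q5.
          branch 2.2.1 (add F q4):
            ○ open, literals {q1=F, q2=F, q3=T, q4=F, q5=F}.
          branch 2.2.2 (add F \lnot q5):
            × closes — contains both q5 and \lnot q5.
5 branches closed, 2 open.
Each open branch fixes some atoms; the unmentioned ones are free. Counting distinct full assignments: branch {q1=F, q2=T, q3=T, q4=T, q5=F} (none free) contributes 1 new; branch {q1=F, q2=F, q3=T, q4=F, q5=F} (none free) contributes 1 new. Total: 2.

2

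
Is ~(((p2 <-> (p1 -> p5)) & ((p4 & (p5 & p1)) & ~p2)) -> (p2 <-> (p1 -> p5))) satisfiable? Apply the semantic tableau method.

Initial set: {~(((p2 <-> (p1 -> p5)) & ((p4 & (p5 & p1)) & ~p2)) -> (p2 <-> (p1 -> p5)))}.
~(((p2 <-> (p1 -> p5)) & ((p4 & (p5 & p1)) & ~p2)) -> (p2 <-> (p1 -> p5))): α-rule — add ((p2 <-> (p1 -> p5)) & ((p4 & (p5 & p1)) & ~p2)), ~(p2 <-> (p1 -> p5)).
((p2 <-> (p1 -> p5)) & ((p4 & (p5 & p1)) & ~p2)): α-rule — add (p2 <-> (p1 -> p5)), ((p4 & (p5 & p1)) & ~p2).
((p4 & (p5 & p1)) & ~p2): α-rule — add (p4 & (p5 & p1)), ~p2.
(p4 & (p5 & p1)): α-rule — add p4, (p5 & p1).
(p5 & p1): α-rule — add p5, p1.
~(p2 <-> (p1 -> p5)): β-rule — branch into p2, ~(p1 -> p5)  //  ~p2, (p1 -> p5).
  branch 1 (add p2, ~(p1 -> p5)):
    × closes — contains both p2 and ~p2.
  branch 2 (add ~p2, (p1 -> p5)):
    (p2 <-> (p1 -> p5)): β-rule — branch into p2, (p1 -> p5)  //  ~p2, ~(p1 -> p5).
      branch 2.1 (add p2, (p1 -> p5)):
        × closes — contains both p2 and ~p2.
      branch 2.2 (add ~p2, ~(p1 -> p5)):
        ~(p1 -> p5): α-rule — add p1, ~p5.
        × closes — contains both p5 and ~p5.
All 3 branches close.
Every branch closed; the formula is unsatisfiable.

Unsatisfiable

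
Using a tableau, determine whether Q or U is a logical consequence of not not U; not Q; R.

Yes

Initial set: {not not U; not Q; R; not (Q or U)}.
not not U: drop double negation, giving U.
not (Q or U): α-rule — add not Q, not U.
× closes — contains both U and not U.
All 1 branch closes.
Every branch closed, so the premises entail the conclusion.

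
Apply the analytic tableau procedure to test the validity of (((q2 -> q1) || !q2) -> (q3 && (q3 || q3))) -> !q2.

Not valid

Assume the negation and expand:
Initial set: {!((((q2 -> q1) || !q2) -> (q3 && (q3 || q3))) -> !q2)}.
!((((q2 -> q1) || !q2) -> (q3 && (q3 || q3))) -> !q2): α-rule — add (((q2 -> q1) || !q2) -> (q3 && (q3 || q3))), !!q2.
(((q2 -> q1) || !q2) -> (q3 && (q3 || q3))): β-rule — branch into !((q2 -> q1) || !q2)  //  (q3 && (q3 || q3)).
  branch 1 (add !((q2 -> q1) || !q2)):
    !((q2 -> q1) || !q2): α-rule — add !(q2 -> q1), !!q2.
    !(q2 -> q1): α-rule — add q2, !q1.
    ○ open, literals {q1=false, q2=true}.
  branch 2 (add (q3 && (q3 || q3))):
    (q3 && (q3 || q3)): α-rule — add q3, (q3 || q3).
    (q3 || q3): β-rule — branch into q3  //  q3.
      branch 2.1 (add q3):
        ○ open, literals {q2=true, q3=true}.
      branch 2.2 (add q3):
        ○ open, literals {q2=true, q3=true}.
0 branches closed, 3 open.
An open branch gives a countermodel: q1=false, q2=true (unmentioned atoms arbitrary); under it the original formula is false.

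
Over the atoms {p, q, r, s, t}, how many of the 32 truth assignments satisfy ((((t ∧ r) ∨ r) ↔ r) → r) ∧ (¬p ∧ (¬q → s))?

Initial set: {(((((t ∧ r) ∨ r) ↔ r) → r) ∧ (¬p ∧ (¬q → s)))}.
(((((t ∧ r) ∨ r) ↔ r) → r) ∧ (¬p ∧ (¬q → s))): α-rule — add ((((t ∧ r) ∨ r) ↔ r) → r), (¬p ∧ (¬q → s)).
(¬p ∧ (¬q → s)): α-rule — add ¬p, (¬q → s).
((((t ∧ r) ∨ r) ↔ r) → r): β-rule — branch into ¬(((t ∧ r) ∨ r) ↔ r)  //  r.
  branch 1 (add ¬(((t ∧ r) ∨ r) ↔ r)):
    (¬q → s): β-rule — branch into ¬¬q  //  s.
      branch 1.1 (add ¬¬q):
        ¬(((t ∧ r) ∨ r) ↔ r): β-rule — branch into ((t ∧ r) ∨ r), ¬r  //  ¬((t ∧ r) ∨ r), r.
          branch 1.1.1 (add ((t ∧ r) ∨ r), ¬r):
            ((t ∧ r) ∨ r): β-rule — branch into (t ∧ r)  //  r.
              branch 1.1.1.1 (add (t ∧ r)):
                (t ∧ r): α-rule — add t, r.
                × closes — contains both r and ¬r.
              branch 1.1.1.2 (add r):
                × closes — contains both r and ¬r.
          branch 1.1.2 (add ¬((t ∧ r) ∨ r), r):
            ¬((t ∧ r) ∨ r): α-rule — add ¬(t ∧ r), ¬r.
            × closes — contains both r and ¬r.
      branch 1.2 (add s):
        ¬(((t ∧ r) ∨ r) ↔ r): β-rule — branch into ((t ∧ r) ∨ r), ¬r  //  ¬((t ∧ r) ∨ r), r.
          branch 1.2.1 (add ((t ∧ r) ∨ r), ¬r):
            ((t ∧ r) ∨ r): β-rule — branch into (t ∧ r)  //  r.
              branch 1.2.1.1 (add (t ∧ r)):
                (t ∧ r): α-rule — add t, r.
                × closes — contains both r and ¬r.
              branch 1.2.1.2 (add r):
                × closes — contains both r and ¬r.
          branch 1.2.2 (add ¬((t ∧ r) ∨ r), r):
            ¬((t ∧ r) ∨ r): α-rule — add ¬(t ∧ r), ¬r.
            × closes — contains both r and ¬r.
  branch 2 (add r):
    (¬q → s): β-rule — branch into ¬¬q  //  s.
      branch 2.1 (add ¬¬q):
        ○ open, literals {p=F, q=T, r=T}.
      branch 2.2 (add s):
        ○ open, literals {p=F, r=T, s=T}.
6 branches closed, 2 open.
Each open branch fixes some atoms; the unmentioned ones are free. Counting distinct full assignments: branch {p=F, q=T, r=T} (s, t) contributes 4 new; branch {p=F, r=T, s=T} (q, t) contributes 2 new. Total: 6.

6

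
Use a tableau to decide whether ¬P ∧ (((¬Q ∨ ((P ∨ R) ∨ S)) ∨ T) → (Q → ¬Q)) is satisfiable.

Satisfiable

Initial set: {T (¬P ∧ (((¬Q ∨ ((P ∨ R) ∨ S)) ∨ T) → (Q → ¬Q)))}.
T (¬P ∧ (((¬Q ∨ ((P ∨ R) ∨ S)) ∨ T) → (Q → ¬Q))): α-rule — add T ¬P, T (((¬Q ∨ ((P ∨ R) ∨ S)) ∨ T) → (Q → ¬Q)).
T (((¬Q ∨ ((P ∨ R) ∨ S)) ∨ T) → (Q → ¬Q)): β-rule — branch into F ((¬Q ∨ ((P ∨ R) ∨ S)) ∨ T)  //  T (Q → ¬Q).
  branch 1 (add F ((¬Q ∨ ((P ∨ R) ∨ S)) ∨ T)):
    F ((¬Q ∨ ((P ∨ R) ∨ S)) ∨ T): α-rule — add F (¬Q ∨ ((P ∨ R) ∨ S)), F T.
    F (¬Q ∨ ((P ∨ R) ∨ S)): α-rule — add F ¬Q, F ((P ∨ R) ∨ S).
    F ((P ∨ R) ∨ S): α-rule — add F (P ∨ R), F S.
    F (P ∨ R): α-rule — add F P, F R.
    ○ open, literals {P=false, Q=true, R=false, S=false, T=false}.
  branch 2 (add T (Q → ¬Q)):
    T (Q → ¬Q): β-rule — branch into F Q  //  T ¬Q.
      branch 2.1 (add F Q):
        ○ open, literals {P=false, Q=false}.
      branch 2.2 (add T ¬Q):
        ○ open, literals {P=false, Q=false}.
0 branches closed, 3 open.
An open branch gives a satisfying assignment: P=false, Q=true, R=false, S=false, T=false.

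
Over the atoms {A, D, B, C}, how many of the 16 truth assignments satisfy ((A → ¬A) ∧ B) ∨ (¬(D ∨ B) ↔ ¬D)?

Initial set: {(((A → ¬A) ∧ B) ∨ (¬(D ∨ B) ↔ ¬D))}.
(((A → ¬A) ∧ B) ∨ (¬(D ∨ B) ↔ ¬D)): β-rule — branch into ((A → ¬A) ∧ B)  //  (¬(D ∨ B) ↔ ¬D).
  branch 1 (add ((A → ¬A) ∧ B)):
    ((A → ¬A) ∧ B): α-rule — add (A → ¬A), B.
    (A → ¬A): β-rule — branch into ¬A  //  ¬A.
      branch 1.1 (add ¬A):
        ○ open, literals {A=F, B=T}.
      branch 1.2 (add ¬A):
        ○ open, literals {A=F, B=T}.
  branch 2 (add (¬(D ∨ B) ↔ ¬D)):
    (¬(D ∨ B) ↔ ¬D): β-rule — branch into ¬(D ∨ B), ¬D  //  ¬¬(D ∨ B), ¬¬D.
      branch 2.1 (add ¬(D ∨ B), ¬D):
        ¬(D ∨ B): α-rule — add ¬D, ¬B.
        ○ open, literals {B=F, D=F}.
      branch 2.2 (add ¬¬(D ∨ B), ¬¬D):
        ¬¬(D ∨ B): β-rule — branch into D  //  B.
          branch 2.2.1 (add D):
            ○ open, literals {D=T}.
          branch 2.2.2 (add B):
            ○ open, literals {B=T, D=T}.
0 branches closed, 5 open.
Each open branch fixes some atoms; the unmentioned ones are free. Counting distinct full assignments: branch {A=F, B=T} (D, C) contributes 4 new; branch {A=F, B=T} (D, C) contributes 0 new; branch {B=F, D=F} (A, C) contributes 4 new; branch {D=T} (A, B, C) contributes 6 new; branch {B=T, D=T} (A, C) contributes 0 new. Total: 14.

14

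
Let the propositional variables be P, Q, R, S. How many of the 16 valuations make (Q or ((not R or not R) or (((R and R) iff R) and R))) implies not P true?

8

Initial set: {((Q or ((not R or not R) or (((R and R) iff R) and R))) implies not P)}.
((Q or ((not R or not R) or (((R and R) iff R) and R))) implies not P): β-rule — branch into not (Q or ((not R or not R) or (((R and R) iff R) and R)))  //  not P.
  branch 1 (add not (Q or ((not R or not R) or (((R and R) iff R) and R)))):
    not (Q or ((not R or not R) or (((R and R) iff R) and R))): α-rule — add not Q, not ((not R or not R) or (((R and R) iff R) and R)).
    not ((not R or not R) or (((R and R) iff R) and R)): α-rule — add not (not R or not R), not (((R and R) iff R) and R).
    not (not R or not R): α-rule — add not not R, not not R.
    not (((R and R) iff R) and R): β-rule — branch into not ((R and R) iff R)  //  not R.
      branch 1.1 (add not ((R and R) iff R)):
        not ((R and R) iff R): β-rule — branch into (R and R), not R  //  not (R and R), R.
          branch 1.1.1 (add (R and R), not R):
            × closes — contains both R and not R.
          branch 1.1.2 (add not (R and R), R):
            not (R and R): β-rule — branch into not R  //  not R.
              branch 1.1.2.1 (add not R):
                × closes — contains both R and not R.
              branch 1.1.2.2 (add not R):
                × closes — contains both R and not R.
      branch 1.2 (add not R):
        × closes — contains both R and not R.
  branch 2 (add not P):
    ○ open, literals {P=false}.
4 branches closed, 1 open.
Each open branch fixes some atoms; the unmentioned ones are free. Counting distinct full assignments: branch {P=false} (Q, R, S) contributes 8 new. Total: 8.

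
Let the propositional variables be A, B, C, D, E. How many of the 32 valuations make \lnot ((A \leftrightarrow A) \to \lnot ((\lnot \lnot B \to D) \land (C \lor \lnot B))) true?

Initial set: {\lnot ((A \leftrightarrow A) \to \lnot ((\lnot \lnot B \to D) \land (C \lor \lnot B)))}.
\lnot ((A \leftrightarrow A) \to \lnot ((\lnot \lnot B \to D) \land (C \lor \lnot B))): α-rule — add (A \leftrightarrow A), \lnot \lnot ((\lnot \lnot B \to D) \land (C \lor \lnot B)).
\lnot \lnot ((\lnot \lnot B \to D) \land (C \lor \lnot B)): α-rule — add (\lnot \lnot B \to D), (C \lor \lnot B).
(A \leftrightarrow A): β-rule — branch into A, A  //  \lnot A, \lnot A.
  branch 1 (add A, A):
    (\lnot \lnot B \to D): β-rule — branch into \lnot \lnot \lnot B  //  D.
      branch 1.1 (add \lnot \lnot \lnot B):
        \lnot \lnot \lnot B: drop double negation, giving \lnot B.
        (C \lor \lnot B): β-rule — branch into C  //  \lnot B.
          branch 1.1.1 (add C):
            ○ open, literals {A=true, B=false, C=true}.
          branch 1.1.2 (add \lnot B):
            ○ open, literals {A=true, B=false}.
      branch 1.2 (add D):
        (C \lor \lnot B): β-rule — branch into C  //  \lnot B.
          branch 1.2.1 (add C):
            ○ open, literals {A=true, C=true, D=true}.
          branch 1.2.2 (add \lnot B):
            ○ open, literals {A=true, B=false, D=true}.
  branch 2 (add \lnot A, \lnot A):
    (\lnot \lnot B \to D): β-rule — branch into \lnot \lnot \lnot B  //  D.
      branch 2.1 (add \lnot \lnot \lnot B):
        \lnot \lnot \lnot B: drop double negation, giving \lnot B.
        (C \lor \lnot B): β-rule — branch into C  //  \lnot B.
          branch 2.1.1 (add C):
            ○ open, literals {A=false, B=false, C=true}.
          branch 2.1.2 (add \lnot B):
            ○ open, literals {A=false, B=false}.
      branch 2.2 (add D):
        (C \lor \lnot B): β-rule — branch into C  //  \lnot B.
          branch 2.2.1 (add C):
            ○ open, literals {A=false, C=true, D=true}.
          branch 2.2.2 (add \lnot B):
            ○ open, literals {A=false, B=false, D=true}.
0 branches closed, 8 open.
Each open branch fixes some atoms; the unmentioned ones are free. Counting distinct full assignments: branch {A=true, B=false, C=true} (D, E) contributes 4 new; branch {A=true, B=false} (C, D, E) contributes 4 new; branch {A=true, C=true, D=true} (B, E) contributes 2 new; branch {A=true, B=false, D=true} (C, E) contributes 0 new; branch {A=false, B=false, C=true} (D, E) contributes 4 new; branch {A=false, B=false} (C, D, E) contributes 4 new; branch {A=false, C=true, D=true} (B, E) contributes 2 new; branch {A=false, B=false, D=true} (C, E) contributes 0 new. Total: 20.

20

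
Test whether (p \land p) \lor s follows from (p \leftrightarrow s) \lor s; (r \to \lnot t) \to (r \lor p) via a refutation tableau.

No

Initial set: {((p \leftrightarrow s) \lor s); ((r \to \lnot t) \to (r \lor p)); \lnot ((p \land p) \lor s)}.
\lnot ((p \land p) \lor s): α-rule — add \lnot (p \land p), \lnot s.
((p \leftrightarrow s) \lor s): β-rule — branch into (p \leftrightarrow s)  //  s.
  branch 1 (add (p \leftrightarrow s)):
    ((r \to \lnot t) \to (r \lor p)): β-rule — branch into \lnot (r \to \lnot t)  //  (r \lor p).
      branch 1.1 (add \lnot (r \to \lnot t)):
        \lnot (r \to \lnot t): α-rule — add r, \lnot \lnot t.
        \lnot (p \land p): β-rule — branch into \lnot p  //  \lnot p.
          branch 1.1.1 (add \lnot p):
            (p \leftrightarrow s): β-rule — branch into p, s  //  \lnot p, \lnot s.
              branch 1.1.1.1 (add p, s):
                × closes — contains both p and \lnot p.
              branch 1.1.1.2 (add \lnot p, \lnot s):
                ○ open, literals {p=0, r=1, s=0, t=1}.
          branch 1.1.2 (add \lnot p):
            (p \leftrightarrow s): β-rule — branch into p, s  //  \lnot p, \lnot s.
              branch 1.1.2.1 (add p, s):
                × closes — contains both p and \lnot p.
              branch 1.1.2.2 (add \lnot p, \lnot s):
                ○ open, literals {p=0, r=1, s=0, t=1}.
      branch 1.2 (add (r \lor p)):
        \lnot (p \land p): β-rule — branch into \lnot p  //  \lnot p.
          branch 1.2.1 (add \lnot p):
            (p \leftrightarrow s): β-rule — branch into p, s  //  \lnot p, \lnot s.
              branch 1.2.1.1 (add p, s):
                × closes — contains both p and \lnot p.
              branch 1.2.1.2 (add \lnot p, \lnot s):
                (r \lor p): β-rule — branch into r  //  p.
                  branch 1.2.1.2.1 (add r):
                    ○ open, literals {p=0, r=1, s=0}.
                  branch 1.2.1.2.2 (add p):
                    × closes — contains both p and \lnot p.
          branch 1.2.2 (add \lnot p):
            (p \leftrightarrow s): β-rule — branch into p, s  //  \lnot p, \lnot s.
              branch 1.2.2.1 (add p, s):
                × closes — contains both p and \lnot p.
              branch 1.2.2.2 (add \lnot p, \lnot s):
                (r \lor p): β-rule — branch into r  //  p.
                  branch 1.2.2.2.1 (add r):
                    ○ open, literals {p=0, r=1, s=0}.
                  branch 1.2.2.2.2 (add p):
                    × closes — contains both p and \lnot p.
  branch 2 (add s):
    × closes — contains both s and \lnot s.
7 branches closed, 4 open.
An open branch gives a countermodel: p=0, r=1, s=0, t=1 (unmentioned atoms arbitrary); the premises hold there but the conclusion fails.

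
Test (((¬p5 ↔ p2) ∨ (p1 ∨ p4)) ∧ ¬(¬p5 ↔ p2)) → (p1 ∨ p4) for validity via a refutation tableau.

Valid

Assume the negation and expand:
Initial set: {¬((((¬p5 ↔ p2) ∨ (p1 ∨ p4)) ∧ ¬(¬p5 ↔ p2)) → (p1 ∨ p4))}.
¬((((¬p5 ↔ p2) ∨ (p1 ∨ p4)) ∧ ¬(¬p5 ↔ p2)) → (p1 ∨ p4)): α-rule — add (((¬p5 ↔ p2) ∨ (p1 ∨ p4)) ∧ ¬(¬p5 ↔ p2)), ¬(p1 ∨ p4).
(((¬p5 ↔ p2) ∨ (p1 ∨ p4)) ∧ ¬(¬p5 ↔ p2)): α-rule — add ((¬p5 ↔ p2) ∨ (p1 ∨ p4)), ¬(¬p5 ↔ p2).
¬(p1 ∨ p4): α-rule — add ¬p1, ¬p4.
((¬p5 ↔ p2) ∨ (p1 ∨ p4)): β-rule — branch into (¬p5 ↔ p2)  //  (p1 ∨ p4).
  branch 1 (add (¬p5 ↔ p2)):
    ¬(¬p5 ↔ p2): β-rule — branch into ¬p5, ¬p2  //  ¬¬p5, p2.
      branch 1.1 (add ¬p5, ¬p2):
        (¬p5 ↔ p2): β-rule — branch into ¬p5, p2  //  ¬¬p5, ¬p2.
          branch 1.1.1 (add ¬p5, p2):
            × closes — contains both p2 and ¬p2.
          branch 1.1.2 (add ¬¬p5, ¬p2):
            × closes — contains both p5 and ¬p5.
      branch 1.2 (add ¬¬p5, p2):
        (¬p5 ↔ p2): β-rule — branch into ¬p5, p2  //  ¬¬p5, ¬p2.
          branch 1.2.1 (add ¬p5, p2):
            × closes — contains both p5 and ¬p5.
          branch 1.2.2 (add ¬¬p5, ¬p2):
            × closes — contains both p2 and ¬p2.
  branch 2 (add (p1 ∨ p4)):
    ¬(¬p5 ↔ p2): β-rule — branch into ¬p5, ¬p2  //  ¬¬p5, p2.
      branch 2.1 (add ¬p5, ¬p2):
        (p1 ∨ p4): β-rule — branch into p1  //  p4.
          branch 2.1.1 (add p1):
            × closes — contains both p1 and ¬p1.
          branch 2.1.2 (add p4):
            × closes — contains both p4 and ¬p4.
      branch 2.2 (add ¬¬p5, p2):
        (p1 ∨ p4): β-rule — branch into p1  //  p4.
          branch 2.2.1 (add p1):
            × closes — contains both p1 and ¬p1.
          branch 2.2.2 (add p4):
            × closes — contains both p4 and ¬p4.
All 8 branches close.
Every branch closed, so the negation is unsatisfiable and the formula is valid.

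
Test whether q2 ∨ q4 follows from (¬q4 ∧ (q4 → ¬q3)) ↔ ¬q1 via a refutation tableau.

Initial set: {((¬q4 ∧ (q4 → ¬q3)) ↔ ¬q1); ¬(q2 ∨ q4)}.
¬(q2 ∨ q4): α-rule — add ¬q2, ¬q4.
((¬q4 ∧ (q4 → ¬q3)) ↔ ¬q1): β-rule — branch into (¬q4 ∧ (q4 → ¬q3)), ¬q1  //  ¬(¬q4 ∧ (q4 → ¬q3)), ¬¬q1.
  branch 1 (add (¬q4 ∧ (q4 → ¬q3)), ¬q1):
    (¬q4 ∧ (q4 → ¬q3)): α-rule — add ¬q4, (q4 → ¬q3).
    (q4 → ¬q3): β-rule — branch into ¬q4  //  ¬q3.
      branch 1.1 (add ¬q4):
        ○ open, literals {q1=false, q2=false, q4=false}.
      branch 1.2 (add ¬q3):
        ○ open, literals {q1=false, q2=false, q3=false, q4=false}.
  branch 2 (add ¬(¬q4 ∧ (q4 → ¬q3)), ¬¬q1):
    ¬(¬q4 ∧ (q4 → ¬q3)): β-rule — branch into ¬¬q4  //  ¬(q4 → ¬q3).
      branch 2.1 (add ¬¬q4):
        × closes — contains both q4 and ¬q4.
      branch 2.2 (add ¬(q4 → ¬q3)):
        ¬(q4 → ¬q3): α-rule — add q4, ¬¬q3.
        × closes — contains both q4 and ¬q4.
2 branches closed, 2 open.
An open branch gives a countermodel: q1=false, q2=false, q4=false (unmentioned atoms arbitrary); the premises hold there but the conclusion fails.

No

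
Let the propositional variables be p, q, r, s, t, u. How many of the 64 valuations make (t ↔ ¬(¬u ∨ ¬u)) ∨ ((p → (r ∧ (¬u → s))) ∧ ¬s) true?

Initial set: {((t ↔ ¬(¬u ∨ ¬u)) ∨ ((p → (r ∧ (¬u → s))) ∧ ¬s))}.
((t ↔ ¬(¬u ∨ ¬u)) ∨ ((p → (r ∧ (¬u → s))) ∧ ¬s)): β-rule — branch into (t ↔ ¬(¬u ∨ ¬u))  //  ((p → (r ∧ (¬u → s))) ∧ ¬s).
  branch 1 (add (t ↔ ¬(¬u ∨ ¬u))):
    (t ↔ ¬(¬u ∨ ¬u)): β-rule — branch into t, ¬(¬u ∨ ¬u)  //  ¬t, ¬¬(¬u ∨ ¬u).
      branch 1.1 (add t, ¬(¬u ∨ ¬u)):
        ¬(¬u ∨ ¬u): α-rule — add ¬¬u, ¬¬u.
        ○ open, literals {t=true, u=true}.
      branch 1.2 (add ¬t, ¬¬(¬u ∨ ¬u)):
        ¬¬(¬u ∨ ¬u): β-rule — branch into ¬u  //  ¬u.
          branch 1.2.1 (add ¬u):
            ○ open, literals {t=false, u=false}.
          branch 1.2.2 (add ¬u):
            ○ open, literals {t=false, u=false}.
  branch 2 (add ((p → (r ∧ (¬u → s))) ∧ ¬s)):
    ((p → (r ∧ (¬u → s))) ∧ ¬s): α-rule — add (p → (r ∧ (¬u → s))), ¬s.
    (p → (r ∧ (¬u → s))): β-rule — branch into ¬p  //  (r ∧ (¬u → s)).
      branch 2.1 (add ¬p):
        ○ open, literals {p=false, s=false}.
      branch 2.2 (add (r ∧ (¬u → s))):
        (r ∧ (¬u → s)): α-rule — add r, (¬u → s).
        (¬u → s): β-rule — branch into ¬¬u  //  s.
          branch 2.2.1 (add ¬¬u):
            ○ open, literals {r=true, s=false, u=true}.
          branch 2.2.2 (add s):
            × closes — contains both s and ¬s.
1 branch closed, 5 open.
Each open branch fixes some atoms; the unmentioned ones are free. Counting distinct full assignments: branch {t=true, u=true} (p, q, r, s) contributes 16 new; branch {t=false, u=false} (p, q, r, s) contributes 16 new; branch {t=false, u=false} (p, q, r, s) contributes 0 new; branch {p=false, s=false} (q, r, t, u) contributes 8 new; branch {r=true, s=false, u=true} (p, q, t) contributes 2 new. Total: 42.

42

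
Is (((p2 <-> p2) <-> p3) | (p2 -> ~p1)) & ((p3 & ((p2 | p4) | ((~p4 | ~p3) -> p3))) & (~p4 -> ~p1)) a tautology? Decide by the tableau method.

Not valid

Assume the negation and expand:
Initial set: {F ((((p2 <-> p2) <-> p3) | (p2 -> ~p1)) & ((p3 & ((p2 | p4) | ((~p4 | ~p3) -> p3))) & (~p4 -> ~p1)))}.
F ((((p2 <-> p2) <-> p3) | (p2 -> ~p1)) & ((p3 & ((p2 | p4) | ((~p4 | ~p3) -> p3))) & (~p4 -> ~p1))): β-rule — branch into F (((p2 <-> p2) <-> p3) | (p2 -> ~p1))  //  F ((p3 & ((p2 | p4) | ((~p4 | ~p3) -> p3))) & (~p4 -> ~p1)).
  branch 1 (add F (((p2 <-> p2) <-> p3) | (p2 -> ~p1))):
    F (((p2 <-> p2) <-> p3) | (p2 -> ~p1)): α-rule — add F ((p2 <-> p2) <-> p3), F (p2 -> ~p1).
    F (p2 -> ~p1): α-rule — add T p2, F ~p1.
    F ((p2 <-> p2) <-> p3): β-rule — branch into T (p2 <-> p2), F p3  //  F (p2 <-> p2), T p3.
      branch 1.1 (add T (p2 <-> p2), F p3):
        T (p2 <-> p2): β-rule — branch into T p2, T p2  //  F p2, F p2.
          branch 1.1.1 (add T p2, T p2):
            ○ open, literals {p1=true, p2=true, p3=false}.
          branch 1.1.2 (add F p2, F p2):
            × closes — contains both p2 and ~p2.
      branch 1.2 (add F (p2 <-> p2), T p3):
        F (p2 <-> p2): β-rule — branch into T p2, F p2  //  F p2, T p2.
          branch 1.2.1 (add T p2, F p2):
            × closes — contains both p2 and ~p2.
          branch 1.2.2 (add F p2, T p2):
            × closes — contains both p2 and ~p2.
  branch 2 (add F ((p3 & ((p2 | p4) | ((~p4 | ~p3) -> p3))) & (~p4 -> ~p1))):
    F ((p3 & ((p2 | p4) | ((~p4 | ~p3) -> p3))) & (~p4 -> ~p1)): β-rule — branch into F (p3 & ((p2 | p4) | ((~p4 | ~p3) -> p3)))  //  F (~p4 -> ~p1).
      branch 2.1 (add F (p3 & ((p2 | p4) | ((~p4 | ~p3) -> p3)))):
        F (p3 & ((p2 | p4) | ((~p4 | ~p3) -> p3))): β-rule — branch into F p3  //  F ((p2 | p4) | ((~p4 | ~p3) -> p3)).
          branch 2.1.1 (add F p3):
            ○ open, literals {p3=false}.
          branch 2.1.2 (add F ((p2 | p4) | ((~p4 | ~p3) -> p3))):
            F ((p2 | p4) | ((~p4 | ~p3) -> p3)): α-rule — add F (p2 | p4), F ((~p4 | ~p3) -> p3).
            F (p2 | p4): α-rule — add F p2, F p4.
            F ((~p4 | ~p3) -> p3): α-rule — add T (~p4 | ~p3), F p3.
            T (~p4 | ~p3): β-rule — branch into T ~p4  //  T ~p3.
              branch 2.1.2.1 (add T ~p4):
                ○ open, literals {p2=false, p3=false, p4=false}.
              branch 2.1.2.2 (add T ~p3):
                ○ open, literals {p2=false, p3=false, p4=false}.
      branch 2.2 (add F (~p4 -> ~p1)):
        F (~p4 -> ~p1): α-rule — add T ~p4, F ~p1.
        ○ open, literals {p1=true, p4=false}.
3 branches closed, 5 open.
An open branch gives a countermodel: p1=true, p2=true, p3=false (unmentioned atoms arbitrary); under it the original formula is false.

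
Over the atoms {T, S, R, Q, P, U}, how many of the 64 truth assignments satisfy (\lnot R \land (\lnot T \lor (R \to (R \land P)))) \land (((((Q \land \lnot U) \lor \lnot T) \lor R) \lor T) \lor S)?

Initial set: {((\lnot R \land (\lnot T \lor (R \to (R \land P)))) \land (((((Q \land \lnot U) \lor \lnot T) \lor R) \lor T) \lor S))}.
((\lnot R \land (\lnot T \lor (R \to (R \land P)))) \land (((((Q \land \lnot U) \lor \lnot T) \lor R) \lor T) \lor S)): α-rule — add (\lnot R \land (\lnot T \lor (R \to (R \land P)))), (((((Q \land \lnot U) \lor \lnot T) \lor R) \lor T) \lor S).
(\lnot R \land (\lnot T \lor (R \to (R \land P)))): α-rule — add \lnot R, (\lnot T \lor (R \to (R \land P))).
(((((Q \land \lnot U) \lor \lnot T) \lor R) \lor T) \lor S): β-rule — branch into ((((Q \land \lnot U) \lor \lnot T) \lor R) \lor T)  //  S.
  branch 1 (add ((((Q \land \lnot U) \lor \lnot T) \lor R) \lor T)):
    (\lnot T \lor (R \to (R \land P))): β-rule — branch into \lnot T  //  (R \to (R \land P)).
      branch 1.1 (add \lnot T):
        ((((Q \land \lnot U) \lor \lnot T) \lor R) \lor T): β-rule — branch into (((Q \land \lnot U) \lor \lnot T) \lor R)  //  T.
          branch 1.1.1 (add (((Q \land \lnot U) \lor \lnot T) \lor R)):
            (((Q \land \lnot U) \lor \lnot T) \lor R): β-rule — branch into ((Q \land \lnot U) \lor \lnot T)  //  R.
              branch 1.1.1.1 (add ((Q \land \lnot U) \lor \lnot T)):
                ((Q \land \lnot U) \lor \lnot T): β-rule — branch into (Q \land \lnot U)  //  \lnot T.
                  branch 1.1.1.1.1 (add (Q \land \lnot U)):
                    (Q \land \lnot U): α-rule — add Q, \lnot U.
                    ○ open, literals {Q=T, R=F, T=F, U=F}.
                  branch 1.1.1.1.2 (add \lnot T):
                    ○ open, literals {R=F, T=F}.
              branch 1.1.1.2 (add R):
                × closes — contains both R and \lnot R.
          branch 1.1.2 (add T):
            × closes — contains both T and \lnot T.
      branch 1.2 (add (R \to (R \land P))):
        ((((Q \land \lnot U) \lor \lnot T) \lor R) \lor T): β-rule — branch into (((Q \land \lnot U) \lor \lnot T) \lor R)  //  T.
          branch 1.2.1 (add (((Q \land \lnot U) \lor \lnot T) \lor R)):
            (R \to (R \land P)): β-rule — branch into \lnot R  //  (R \land P).
              branch 1.2.1.1 (add \lnot R):
                (((Q \land \lnot U) \lor \lnot T) \lor R): β-rule — branch into ((Q \land \lnot U) \lor \lnot T)  //  R.
                  branch 1.2.1.1.1 (add ((Q \land \lnot U) \lor \lnot T)):
                    ((Q \land \lnot U) \lor \lnot T): β-rule — branch into (Q \land \lnot U)  //  \lnot T.
                      branch 1.2.1.1.1.1 (add (Q \land \lnot U)):
                        (Q \land \lnot U): α-rule — add Q, \lnot U.
                        ○ open, literals {Q=T, R=F, U=F}.
                      branch 1.2.1.1.1.2 (add \lnot T):
                        ○ open, literals {R=F, T=F}.
                  branch 1.2.1.1.2 (add R):
                    × closes — contains both R and \lnot R.
              branch 1.2.1.2 (add (R \land P)):
                (R \land P): α-rule — add R, P.
                × closes — contains both R and \lnot R.
          branch 1.2.2 (add T):
            (R \to (R \land P)): β-rule — branch into \lnot R  //  (R \land P).
              branch 1.2.2.1 (add \lnot R):
                ○ open, literals {R=F, T=T}.
              branch 1.2.2.2 (add (R \land P)):
                (R \land P): α-rule — add R, P.
                × closes — contains both R and \lnot R.
  branch 2 (add S):
    (\lnot T \lor (R \to (R \land P))): β-rule — branch into \lnot T  //  (R \to (R \land P)).
      branch 2.1 (add \lnot T):
        ○ open, literals {R=F, S=T, T=F}.
      branch 2.2 (add (R \to (R \land P))):
        (R \to (R \land P)): β-rule — branch into \lnot R  //  (R \land P).
          branch 2.2.1 (add \lnot R):
            ○ open, literals {R=F, S=T}.
          branch 2.2.2 (add (R \land P)):
            (R \land P): α-rule — add R, P.
            × closes — contains both R and \lnot R.
6 branches closed, 7 open.
Each open branch fixes some atoms; the unmentioned ones are free. Counting distinct full assignments: branch {Q=T, R=F, T=F, U=F} (S, P) contributes 4 new; branch {R=F, T=F} (S, Q, P, U) contributes 12 new; branch {Q=T, R=F, U=F} (T, S, P) contributes 4 new; branch {R=F, T=F} (S, Q, P, U) contributes 0 new; branch {R=F, T=T} (S, Q, P, U) contributes 12 new; branch {R=F, S=T, T=F} (Q, P, U) contributes 0 new; branch {R=F, S=T} (T, Q, P, U) contributes 0 new. Total: 32.

32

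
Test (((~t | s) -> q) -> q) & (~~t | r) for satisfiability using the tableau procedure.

Initial set: {((((~t | s) -> q) -> q) & (~~t | r))}.
((((~t | s) -> q) -> q) & (~~t | r)): α-rule — add (((~t | s) -> q) -> q), (~~t | r).
(((~t | s) -> q) -> q): β-rule — branch into ~((~t | s) -> q)  //  q.
  branch 1 (add ~((~t | s) -> q)):
    ~((~t | s) -> q): α-rule — add (~t | s), ~q.
    (~~t | r): β-rule — branch into ~~t  //  r.
      branch 1.1 (add ~~t):
        ~~t: drop double negation, giving t.
        (~t | s): β-rule — branch into ~t  //  s.
          branch 1.1.1 (add ~t):
            × closes — contains both t and ~t.
          branch 1.1.2 (add s):
            ○ open, literals {q=F, s=T, t=T}.
      branch 1.2 (add r):
        (~t | s): β-rule — branch into ~t  //  s.
          branch 1.2.1 (add ~t):
            ○ open, literals {q=F, r=T, t=F}.
          branch 1.2.2 (add s):
            ○ open, literals {q=F, r=T, s=T}.
  branch 2 (add q):
    (~~t | r): β-rule — branch into ~~t  //  r.
      branch 2.1 (add ~~t):
        ~~t: drop double negation, giving t.
        ○ open, literals {q=T, t=T}.
      branch 2.2 (add r):
        ○ open, literals {q=T, r=T}.
1 branch closed, 5 open.
An open branch gives a satisfying assignment: q=F, s=T, t=T.

Satisfiable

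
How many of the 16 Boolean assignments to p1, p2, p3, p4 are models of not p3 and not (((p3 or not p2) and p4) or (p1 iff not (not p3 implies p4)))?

3

Initial set: {T (not p3 and not (((p3 or not p2) and p4) or (p1 iff not (not p3 implies p4))))}.
T (not p3 and not (((p3 or not p2) and p4) or (p1 iff not (not p3 implies p4)))): α-rule — add T not p3, T not (((p3 or not p2) and p4) or (p1 iff not (not p3 implies p4))).
T not (((p3 or not p2) and p4) or (p1 iff not (not p3 implies p4))): α-rule — add F ((p3 or not p2) and p4), F (p1 iff not (not p3 implies p4)).
F ((p3 or not p2) and p4): β-rule — branch into F (p3 or not p2)  //  F p4.
  branch 1 (add F (p3 or not p2)):
    F (p3 or not p2): α-rule — add F p3, F not p2.
    F (p1 iff not (not p3 implies p4)): β-rule — branch into T p1, F not (not p3 implies p4)  //  F p1, T not (not p3 implies p4).
      branch 1.1 (add T p1, F not (not p3 implies p4)):
        F not (not p3 implies p4): β-rule — branch into F not p3  //  T p4.
          branch 1.1.1 (add F not p3):
            × closes — contains both p3 and not p3.
          branch 1.1.2 (add T p4):
            ○ open, literals {p1=true, p2=true, p3=false, p4=true}.
      branch 1.2 (add F p1, T not (not p3 implies p4)):
        T not (not p3 implies p4): α-rule — add T not p3, F p4.
        ○ open, literals {p1=false, p2=true, p3=false, p4=false}.
  branch 2 (add F p4):
    F (p1 iff not (not p3 implies p4)): β-rule — branch into T p1, F not (not p3 implies p4)  //  F p1, T not (not p3 implies p4).
      branch 2.1 (add T p1, F not (not p3 implies p4)):
        F not (not p3 implies p4): β-rule — branch into F not p3  //  T p4.
          branch 2.1.1 (add F not p3):
            × closes — contains both p3 and not p3.
          branch 2.1.2 (add T p4):
            × closes — contains both p4 and not p4.
      branch 2.2 (add F p1, T not (not p3 implies p4)):
        T not (not p3 implies p4): α-rule — add T not p3, F p4.
        ○ open, literals {p1=false, p3=false, p4=false}.
3 branches closed, 3 open.
Each open branch fixes some atoms; the unmentioned ones are free. Counting distinct full assignments: branch {p1=true, p2=true, p3=false, p4=true} (none free) contributes 1 new; branch {p1=false, p2=true, p3=false, p4=false} (none free) contributes 1 new; branch {p1=false, p3=false, p4=false} (p2) contributes 1 new. Total: 3.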